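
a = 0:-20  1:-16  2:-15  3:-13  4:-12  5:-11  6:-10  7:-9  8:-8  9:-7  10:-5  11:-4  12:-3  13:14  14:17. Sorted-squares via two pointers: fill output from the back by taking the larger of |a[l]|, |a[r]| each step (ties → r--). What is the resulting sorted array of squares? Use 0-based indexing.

[9, 16, 25, 49, 64, 81, 100, 121, 144, 169, 196, 225, 256, 289, 400]

l=0 r=14: |-20|>|17| out[14]=400, l++
l=1 r=14: |-16|<=|17| out[13]=289, r--
l=1 r=13: |-16|>|14| out[12]=256, l++
l=2 r=13: |-15|>|14| out[11]=225, l++
l=3 r=13: |-13|<=|14| out[10]=196, r--
l=3 r=12: |-13|>|-3| out[9]=169, l++
l=4 r=12: |-12|>|-3| out[8]=144, l++
l=5 r=12: |-11|>|-3| out[7]=121, l++
l=6 r=12: |-10|>|-3| out[6]=100, l++
l=7 r=12: |-9|>|-3| out[5]=81, l++
l=8 r=12: |-8|>|-3| out[4]=64, l++
l=9 r=12: |-7|>|-3| out[3]=49, l++
l=10 r=12: |-5|>|-3| out[2]=25, l++
l=11 r=12: |-4|>|-3| out[1]=16, l++
l=12 r=12: |-3|<=|-3| out[0]=9, r--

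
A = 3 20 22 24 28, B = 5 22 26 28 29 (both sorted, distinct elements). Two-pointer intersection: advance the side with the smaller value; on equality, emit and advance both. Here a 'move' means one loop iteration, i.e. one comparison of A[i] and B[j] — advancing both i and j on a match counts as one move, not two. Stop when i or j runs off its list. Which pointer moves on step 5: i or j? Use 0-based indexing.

[i=0,j=0] 3<5 → i++
[i=1,j=0] 20>5 → j++
[i=1,j=1] 20<22 → i++
[i=2,j=1] 22==22 emit → i++,j++
[i=3,j=2] 24<26 → i++

i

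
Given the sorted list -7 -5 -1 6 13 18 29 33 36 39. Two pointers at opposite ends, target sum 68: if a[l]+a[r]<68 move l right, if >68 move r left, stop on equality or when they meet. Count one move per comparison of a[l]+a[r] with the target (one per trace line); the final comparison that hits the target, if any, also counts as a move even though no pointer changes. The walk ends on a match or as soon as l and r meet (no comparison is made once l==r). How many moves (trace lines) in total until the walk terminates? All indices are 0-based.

7 moves

[0,9] -7+39=32 <68 → l++
[1,9] -5+39=34 <68 → l++
[2,9] -1+39=38 <68 → l++
[3,9] 6+39=45 <68 → l++
[4,9] 13+39=52 <68 → l++
[5,9] 18+39=57 <68 → l++
[6,9] 29+39=68 → found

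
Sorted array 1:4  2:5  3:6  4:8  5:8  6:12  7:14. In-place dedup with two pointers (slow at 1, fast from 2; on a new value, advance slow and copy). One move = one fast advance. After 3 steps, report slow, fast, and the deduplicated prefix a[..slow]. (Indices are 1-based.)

slow=4, fast=5, prefix=[4, 5, 6, 8]

(s=1,f=2) a[fast]=5≠a[slow]=4 write a[2]=5 → slow++,fast++
(s=2,f=3) a[fast]=6≠a[slow]=5 write a[3]=6 → slow++,fast++
(s=3,f=4) a[fast]=8≠a[slow]=6 write a[4]=8 → slow++,fast++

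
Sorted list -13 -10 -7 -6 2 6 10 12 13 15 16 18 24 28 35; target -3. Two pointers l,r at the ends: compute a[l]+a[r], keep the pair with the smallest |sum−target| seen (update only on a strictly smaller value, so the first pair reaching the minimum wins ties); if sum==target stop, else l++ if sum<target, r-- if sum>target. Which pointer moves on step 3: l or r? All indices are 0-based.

r

[0,14] -13+35=22 d=25 * → r--
[0,13] -13+28=15 d=18 * → r--
[0,12] -13+24=11 d=14 * → r--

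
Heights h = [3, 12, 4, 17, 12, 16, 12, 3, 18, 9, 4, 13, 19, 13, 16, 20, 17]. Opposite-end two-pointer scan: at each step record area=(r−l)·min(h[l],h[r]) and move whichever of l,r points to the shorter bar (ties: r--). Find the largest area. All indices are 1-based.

[1,17] min(3,17)*16=48 best=48 * → l++
[2,17] min(12,17)*15=180 best=180 * → l++
[3,17] min(4,17)*14=56 best=180 → l++
[4,17] min(17,17)*13=221 best=221 * → r--
[4,16] min(17,20)*12=204 best=221 → l++
[5,16] min(12,20)*11=132 best=221 → l++
[6,16] min(16,20)*10=160 best=221 → l++
[7,16] min(12,20)*9=108 best=221 → l++
[8,16] min(3,20)*8=24 best=221 → l++
[9,16] min(18,20)*7=126 best=221 → l++
[10,16] min(9,20)*6=54 best=221 → l++
[11,16] min(4,20)*5=20 best=221 → l++
[12,16] min(13,20)*4=52 best=221 → l++
[13,16] min(19,20)*3=57 best=221 → l++
[14,16] min(13,20)*2=26 best=221 → l++
[15,16] min(16,20)*1=16 best=221 → l++

max area = 221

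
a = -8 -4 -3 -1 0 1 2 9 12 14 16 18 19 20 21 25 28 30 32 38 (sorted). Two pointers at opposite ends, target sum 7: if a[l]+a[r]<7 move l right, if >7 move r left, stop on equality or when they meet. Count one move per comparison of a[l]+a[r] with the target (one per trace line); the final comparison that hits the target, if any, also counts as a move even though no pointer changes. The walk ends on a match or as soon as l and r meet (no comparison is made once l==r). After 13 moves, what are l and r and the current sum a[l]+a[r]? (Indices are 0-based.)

l=1, r=7, sum=5

l=0 r=19: -8+38=30 >7, r--
l=0 r=18: -8+32=24 >7, r--
l=0 r=17: -8+30=22 >7, r--
l=0 r=16: -8+28=20 >7, r--
l=0 r=15: -8+25=17 >7, r--
l=0 r=14: -8+21=13 >7, r--
l=0 r=13: -8+20=12 >7, r--
l=0 r=12: -8+19=11 >7, r--
l=0 r=11: -8+18=10 >7, r--
l=0 r=10: -8+16=8 >7, r--
l=0 r=9: -8+14=6 <7, l++
l=1 r=9: -4+14=10 >7, r--
l=1 r=8: -4+12=8 >7, r--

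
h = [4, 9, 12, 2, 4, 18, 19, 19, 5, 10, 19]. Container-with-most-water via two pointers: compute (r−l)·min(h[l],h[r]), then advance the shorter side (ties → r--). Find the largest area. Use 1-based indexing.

l=1 r=11: min(4,19)*10=40 best=40 *, l++
l=2 r=11: min(9,19)*9=81 best=81 *, l++
l=3 r=11: min(12,19)*8=96 best=96 *, l++
l=4 r=11: min(2,19)*7=14 best=96, l++
l=5 r=11: min(4,19)*6=24 best=96, l++
l=6 r=11: min(18,19)*5=90 best=96, l++
l=7 r=11: min(19,19)*4=76 best=96, r--
l=7 r=10: min(19,10)*3=30 best=96, r--
l=7 r=9: min(19,5)*2=10 best=96, r--
l=7 r=8: min(19,19)*1=19 best=96, r--

max area = 96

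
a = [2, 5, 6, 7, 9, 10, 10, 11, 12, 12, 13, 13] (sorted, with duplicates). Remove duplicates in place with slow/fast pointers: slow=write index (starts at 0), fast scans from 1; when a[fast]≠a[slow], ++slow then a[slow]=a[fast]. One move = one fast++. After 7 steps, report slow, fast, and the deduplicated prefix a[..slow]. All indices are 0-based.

slow=6, fast=8, prefix=[2, 5, 6, 7, 9, 10, 11]

slow=0 fast=1: a[fast]=5≠a[slow]=2 write a[1]=5, slow++,fast++
slow=1 fast=2: a[fast]=6≠a[slow]=5 write a[2]=6, slow++,fast++
slow=2 fast=3: a[fast]=7≠a[slow]=6 write a[3]=7, slow++,fast++
slow=3 fast=4: a[fast]=9≠a[slow]=7 write a[4]=9, slow++,fast++
slow=4 fast=5: a[fast]=10≠a[slow]=9 write a[5]=10, slow++,fast++
slow=5 fast=6: a[fast]=10=a[slow] dup, fast++
slow=5 fast=7: a[fast]=11≠a[slow]=10 write a[6]=11, slow++,fast++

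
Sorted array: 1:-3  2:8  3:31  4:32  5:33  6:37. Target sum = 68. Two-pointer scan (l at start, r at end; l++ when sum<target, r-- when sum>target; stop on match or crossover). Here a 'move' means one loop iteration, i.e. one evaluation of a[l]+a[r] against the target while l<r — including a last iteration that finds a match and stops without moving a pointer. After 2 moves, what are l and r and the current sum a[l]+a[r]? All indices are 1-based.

l=1 r=6: -3+37=34 <68, l++
l=2 r=6: 8+37=45 <68, l++

l=3, r=6, sum=68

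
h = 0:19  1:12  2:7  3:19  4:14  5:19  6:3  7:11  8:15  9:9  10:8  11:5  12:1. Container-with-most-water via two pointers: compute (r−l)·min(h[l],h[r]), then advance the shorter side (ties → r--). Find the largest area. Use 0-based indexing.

[0,12] min(19,1)*12=12 best=12 * → r--
[0,11] min(19,5)*11=55 best=55 * → r--
[0,10] min(19,8)*10=80 best=80 * → r--
[0,9] min(19,9)*9=81 best=81 * → r--
[0,8] min(19,15)*8=120 best=120 * → r--
[0,7] min(19,11)*7=77 best=120 → r--
[0,6] min(19,3)*6=18 best=120 → r--
[0,5] min(19,19)*5=95 best=120 → r--
[0,4] min(19,14)*4=56 best=120 → r--
[0,3] min(19,19)*3=57 best=120 → r--
[0,2] min(19,7)*2=14 best=120 → r--
[0,1] min(19,12)*1=12 best=120 → r--

max area = 120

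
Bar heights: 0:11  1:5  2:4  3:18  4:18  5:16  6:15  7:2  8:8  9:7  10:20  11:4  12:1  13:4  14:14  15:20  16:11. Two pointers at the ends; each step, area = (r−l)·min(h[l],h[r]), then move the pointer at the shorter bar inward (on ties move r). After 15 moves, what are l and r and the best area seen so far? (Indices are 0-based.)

l=10, r=11, best area=216

[0,16] min(11,11)*16=176 best=176 * → r--
[0,15] min(11,20)*15=165 best=176 → l++
[1,15] min(5,20)*14=70 best=176 → l++
[2,15] min(4,20)*13=52 best=176 → l++
[3,15] min(18,20)*12=216 best=216 * → l++
[4,15] min(18,20)*11=198 best=216 → l++
[5,15] min(16,20)*10=160 best=216 → l++
[6,15] min(15,20)*9=135 best=216 → l++
[7,15] min(2,20)*8=16 best=216 → l++
[8,15] min(8,20)*7=56 best=216 → l++
[9,15] min(7,20)*6=42 best=216 → l++
[10,15] min(20,20)*5=100 best=216 → r--
[10,14] min(20,14)*4=56 best=216 → r--
[10,13] min(20,4)*3=12 best=216 → r--
[10,12] min(20,1)*2=2 best=216 → r--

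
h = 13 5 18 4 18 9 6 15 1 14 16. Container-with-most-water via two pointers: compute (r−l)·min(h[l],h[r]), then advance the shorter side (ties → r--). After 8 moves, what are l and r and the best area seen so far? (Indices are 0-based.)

[0,10] min(13,16)*10=130 best=130 * → l++
[1,10] min(5,16)*9=45 best=130 → l++
[2,10] min(18,16)*8=128 best=130 → r--
[2,9] min(18,14)*7=98 best=130 → r--
[2,8] min(18,1)*6=6 best=130 → r--
[2,7] min(18,15)*5=75 best=130 → r--
[2,6] min(18,6)*4=24 best=130 → r--
[2,5] min(18,9)*3=27 best=130 → r--

l=2, r=4, best area=130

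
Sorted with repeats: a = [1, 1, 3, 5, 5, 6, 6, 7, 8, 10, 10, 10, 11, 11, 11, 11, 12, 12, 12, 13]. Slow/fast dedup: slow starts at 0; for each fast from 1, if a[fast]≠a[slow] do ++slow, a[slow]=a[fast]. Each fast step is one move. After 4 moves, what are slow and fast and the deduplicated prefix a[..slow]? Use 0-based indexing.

slow=2, fast=5, prefix=[1, 3, 5]

slow=0 fast=1: a[fast]=1=a[slow] dup, fast++
slow=0 fast=2: a[fast]=3≠a[slow]=1 write a[1]=3, slow++,fast++
slow=1 fast=3: a[fast]=5≠a[slow]=3 write a[2]=5, slow++,fast++
slow=2 fast=4: a[fast]=5=a[slow] dup, fast++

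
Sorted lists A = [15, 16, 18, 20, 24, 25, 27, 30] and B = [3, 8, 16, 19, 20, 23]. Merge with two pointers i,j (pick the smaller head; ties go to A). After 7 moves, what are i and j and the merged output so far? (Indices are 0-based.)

i=3, j=4, merged so far=[3, 8, 15, 16, 16, 18, 19]

[i=0,j=0] A[i]=15>B[j]=3 take 3 → j++
[i=0,j=1] A[i]=15>B[j]=8 take 8 → j++
[i=0,j=2] A[i]=15<=B[j]=16 take 15 → i++
[i=1,j=2] A[i]=16<=B[j]=16 take 16 → i++
[i=2,j=2] A[i]=18>B[j]=16 take 16 → j++
[i=2,j=3] A[i]=18<=B[j]=19 take 18 → i++
[i=3,j=3] A[i]=20>B[j]=19 take 19 → j++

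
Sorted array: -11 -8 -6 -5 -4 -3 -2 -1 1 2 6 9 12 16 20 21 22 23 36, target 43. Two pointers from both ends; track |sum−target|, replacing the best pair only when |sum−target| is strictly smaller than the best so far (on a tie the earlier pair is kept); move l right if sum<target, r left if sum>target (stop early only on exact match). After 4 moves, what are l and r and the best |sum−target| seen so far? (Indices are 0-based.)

l=0 r=18: -11+36=25 d=18 *, l++
l=1 r=18: -8+36=28 d=15 *, l++
l=2 r=18: -6+36=30 d=13 *, l++
l=3 r=18: -5+36=31 d=12 *, l++

l=4, r=18, best |Δ|=12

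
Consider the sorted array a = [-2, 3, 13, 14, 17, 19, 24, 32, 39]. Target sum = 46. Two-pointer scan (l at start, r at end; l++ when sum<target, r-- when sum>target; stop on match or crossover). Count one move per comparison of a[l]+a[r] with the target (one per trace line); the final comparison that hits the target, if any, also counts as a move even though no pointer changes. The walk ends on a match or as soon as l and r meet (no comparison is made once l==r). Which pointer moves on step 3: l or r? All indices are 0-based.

l=0 r=8: -2+39=37 <46, l++
l=1 r=8: 3+39=42 <46, l++
l=2 r=8: 13+39=52 >46, r--

r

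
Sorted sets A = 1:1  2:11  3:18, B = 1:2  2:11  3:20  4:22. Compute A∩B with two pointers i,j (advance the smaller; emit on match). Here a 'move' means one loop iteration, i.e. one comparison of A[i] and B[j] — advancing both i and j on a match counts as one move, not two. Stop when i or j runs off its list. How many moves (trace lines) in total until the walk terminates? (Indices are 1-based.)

i=1 j=1: 1<2, i++
i=2 j=1: 11>2, j++
i=2 j=2: 11==11 emit, i++,j++
i=3 j=3: 18<20, i++

4 moves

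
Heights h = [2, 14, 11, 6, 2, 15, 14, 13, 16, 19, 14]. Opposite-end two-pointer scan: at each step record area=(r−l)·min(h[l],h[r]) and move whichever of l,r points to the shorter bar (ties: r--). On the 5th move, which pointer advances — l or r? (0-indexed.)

l=0 r=10: min(2,14)*10=20 best=20 *, l++
l=1 r=10: min(14,14)*9=126 best=126 *, r--
l=1 r=9: min(14,19)*8=112 best=126, l++
l=2 r=9: min(11,19)*7=77 best=126, l++
l=3 r=9: min(6,19)*6=36 best=126, l++

l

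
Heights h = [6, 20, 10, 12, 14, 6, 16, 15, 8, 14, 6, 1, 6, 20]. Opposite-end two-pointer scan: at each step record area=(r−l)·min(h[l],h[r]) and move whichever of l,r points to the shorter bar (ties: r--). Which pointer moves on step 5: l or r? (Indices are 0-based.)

r

l=0 r=13: min(6,20)*13=78 best=78 *, l++
l=1 r=13: min(20,20)*12=240 best=240 *, r--
l=1 r=12: min(20,6)*11=66 best=240, r--
l=1 r=11: min(20,1)*10=10 best=240, r--
l=1 r=10: min(20,6)*9=54 best=240, r--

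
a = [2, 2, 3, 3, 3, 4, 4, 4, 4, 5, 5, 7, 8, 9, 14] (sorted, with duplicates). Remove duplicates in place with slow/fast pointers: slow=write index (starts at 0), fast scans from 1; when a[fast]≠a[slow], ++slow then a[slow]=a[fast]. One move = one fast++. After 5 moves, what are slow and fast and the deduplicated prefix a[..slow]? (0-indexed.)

(s=0,f=1) a[fast]=2=a[slow] dup → fast++
(s=0,f=2) a[fast]=3≠a[slow]=2 write a[1]=3 → slow++,fast++
(s=1,f=3) a[fast]=3=a[slow] dup → fast++
(s=1,f=4) a[fast]=3=a[slow] dup → fast++
(s=1,f=5) a[fast]=4≠a[slow]=3 write a[2]=4 → slow++,fast++

slow=2, fast=6, prefix=[2, 3, 4]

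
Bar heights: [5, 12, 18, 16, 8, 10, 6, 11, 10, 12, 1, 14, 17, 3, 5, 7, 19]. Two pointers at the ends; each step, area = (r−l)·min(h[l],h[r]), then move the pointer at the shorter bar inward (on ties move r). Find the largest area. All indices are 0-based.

max area = 252

[0,16] min(5,19)*16=80 best=80 * → l++
[1,16] min(12,19)*15=180 best=180 * → l++
[2,16] min(18,19)*14=252 best=252 * → l++
[3,16] min(16,19)*13=208 best=252 → l++
[4,16] min(8,19)*12=96 best=252 → l++
[5,16] min(10,19)*11=110 best=252 → l++
[6,16] min(6,19)*10=60 best=252 → l++
[7,16] min(11,19)*9=99 best=252 → l++
[8,16] min(10,19)*8=80 best=252 → l++
[9,16] min(12,19)*7=84 best=252 → l++
[10,16] min(1,19)*6=6 best=252 → l++
[11,16] min(14,19)*5=70 best=252 → l++
[12,16] min(17,19)*4=68 best=252 → l++
[13,16] min(3,19)*3=9 best=252 → l++
[14,16] min(5,19)*2=10 best=252 → l++
[15,16] min(7,19)*1=7 best=252 → l++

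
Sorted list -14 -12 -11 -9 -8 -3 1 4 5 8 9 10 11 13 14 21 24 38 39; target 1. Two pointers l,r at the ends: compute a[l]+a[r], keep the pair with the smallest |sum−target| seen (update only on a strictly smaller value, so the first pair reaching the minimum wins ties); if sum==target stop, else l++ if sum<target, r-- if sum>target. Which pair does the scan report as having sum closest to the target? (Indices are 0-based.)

pair (-12, 13) with sum 1 (|Δ|=0)

l=0 r=18: -14+39=25 d=24 *, r--
l=0 r=17: -14+38=24 d=23 *, r--
l=0 r=16: -14+24=10 d=9 *, r--
l=0 r=15: -14+21=7 d=6 *, r--
l=0 r=14: -14+14=0 d=1 *, l++
l=1 r=14: -12+14=2 d=1, r--
l=1 r=13: -12+13=1 d=0 *, stop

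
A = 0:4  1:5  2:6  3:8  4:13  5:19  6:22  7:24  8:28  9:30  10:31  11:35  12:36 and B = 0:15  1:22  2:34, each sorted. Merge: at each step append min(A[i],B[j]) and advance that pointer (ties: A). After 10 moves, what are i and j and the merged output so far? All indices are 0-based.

i=0 j=0: A[i]=4<=B[j]=15 take 4, i++
i=1 j=0: A[i]=5<=B[j]=15 take 5, i++
i=2 j=0: A[i]=6<=B[j]=15 take 6, i++
i=3 j=0: A[i]=8<=B[j]=15 take 8, i++
i=4 j=0: A[i]=13<=B[j]=15 take 13, i++
i=5 j=0: A[i]=19>B[j]=15 take 15, j++
i=5 j=1: A[i]=19<=B[j]=22 take 19, i++
i=6 j=1: A[i]=22<=B[j]=22 take 22, i++
i=7 j=1: A[i]=24>B[j]=22 take 22, j++
i=7 j=2: A[i]=24<=B[j]=34 take 24, i++

i=8, j=2, merged so far=[4, 5, 6, 8, 13, 15, 19, 22, 22, 24]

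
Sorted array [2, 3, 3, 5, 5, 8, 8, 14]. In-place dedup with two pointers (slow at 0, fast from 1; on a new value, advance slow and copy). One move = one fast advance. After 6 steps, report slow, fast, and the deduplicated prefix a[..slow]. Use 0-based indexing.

slow=3, fast=7, prefix=[2, 3, 5, 8]

slow=0 fast=1: a[fast]=3≠a[slow]=2 write a[1]=3, slow++,fast++
slow=1 fast=2: a[fast]=3=a[slow] dup, fast++
slow=1 fast=3: a[fast]=5≠a[slow]=3 write a[2]=5, slow++,fast++
slow=2 fast=4: a[fast]=5=a[slow] dup, fast++
slow=2 fast=5: a[fast]=8≠a[slow]=5 write a[3]=8, slow++,fast++
slow=3 fast=6: a[fast]=8=a[slow] dup, fast++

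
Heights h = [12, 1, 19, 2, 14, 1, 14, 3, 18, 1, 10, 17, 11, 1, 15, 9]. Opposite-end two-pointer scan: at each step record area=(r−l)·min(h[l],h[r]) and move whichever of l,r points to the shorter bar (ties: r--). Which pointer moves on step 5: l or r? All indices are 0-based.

[0,15] min(12,9)*15=135 best=135 * → r--
[0,14] min(12,15)*14=168 best=168 * → l++
[1,14] min(1,15)*13=13 best=168 → l++
[2,14] min(19,15)*12=180 best=180 * → r--
[2,13] min(19,1)*11=11 best=180 → r--

r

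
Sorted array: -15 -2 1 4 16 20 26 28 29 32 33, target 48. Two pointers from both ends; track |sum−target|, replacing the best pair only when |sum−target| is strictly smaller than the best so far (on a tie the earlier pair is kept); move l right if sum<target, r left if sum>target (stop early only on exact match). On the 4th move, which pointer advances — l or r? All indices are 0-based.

l

[0,10] -15+33=18 d=30 * → l++
[1,10] -2+33=31 d=17 * → l++
[2,10] 1+33=34 d=14 * → l++
[3,10] 4+33=37 d=11 * → l++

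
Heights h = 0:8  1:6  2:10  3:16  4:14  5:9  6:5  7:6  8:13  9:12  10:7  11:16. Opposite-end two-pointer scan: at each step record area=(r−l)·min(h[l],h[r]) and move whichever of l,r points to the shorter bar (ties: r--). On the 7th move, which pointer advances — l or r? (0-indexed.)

l=0 r=11: min(8,16)*11=88 best=88 *, l++
l=1 r=11: min(6,16)*10=60 best=88, l++
l=2 r=11: min(10,16)*9=90 best=90 *, l++
l=3 r=11: min(16,16)*8=128 best=128 *, r--
l=3 r=10: min(16,7)*7=49 best=128, r--
l=3 r=9: min(16,12)*6=72 best=128, r--
l=3 r=8: min(16,13)*5=65 best=128, r--

r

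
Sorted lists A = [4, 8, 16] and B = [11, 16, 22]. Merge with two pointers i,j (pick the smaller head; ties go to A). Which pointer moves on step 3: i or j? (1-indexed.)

i=1 j=1: A[i]=4<=B[j]=11 take 4, i++
i=2 j=1: A[i]=8<=B[j]=11 take 8, i++
i=3 j=1: A[i]=16>B[j]=11 take 11, j++

j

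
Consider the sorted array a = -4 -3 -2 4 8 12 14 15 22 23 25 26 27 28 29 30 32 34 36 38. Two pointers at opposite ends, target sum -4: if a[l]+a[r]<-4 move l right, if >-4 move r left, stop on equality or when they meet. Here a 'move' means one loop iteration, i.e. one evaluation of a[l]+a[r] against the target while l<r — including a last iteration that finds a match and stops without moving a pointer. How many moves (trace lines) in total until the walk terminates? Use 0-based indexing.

19 moves

[0,19] -4+38=34 >-4 → r--
[0,18] -4+36=32 >-4 → r--
[0,17] -4+34=30 >-4 → r--
[0,16] -4+32=28 >-4 → r--
[0,15] -4+30=26 >-4 → r--
[0,14] -4+29=25 >-4 → r--
[0,13] -4+28=24 >-4 → r--
[0,12] -4+27=23 >-4 → r--
[0,11] -4+26=22 >-4 → r--
[0,10] -4+25=21 >-4 → r--
[0,9] -4+23=19 >-4 → r--
[0,8] -4+22=18 >-4 → r--
[0,7] -4+15=11 >-4 → r--
[0,6] -4+14=10 >-4 → r--
[0,5] -4+12=8 >-4 → r--
[0,4] -4+8=4 >-4 → r--
[0,3] -4+4=0 >-4 → r--
[0,2] -4+-2=-6 <-4 → l++
[1,2] -3+-2=-5 <-4 → l++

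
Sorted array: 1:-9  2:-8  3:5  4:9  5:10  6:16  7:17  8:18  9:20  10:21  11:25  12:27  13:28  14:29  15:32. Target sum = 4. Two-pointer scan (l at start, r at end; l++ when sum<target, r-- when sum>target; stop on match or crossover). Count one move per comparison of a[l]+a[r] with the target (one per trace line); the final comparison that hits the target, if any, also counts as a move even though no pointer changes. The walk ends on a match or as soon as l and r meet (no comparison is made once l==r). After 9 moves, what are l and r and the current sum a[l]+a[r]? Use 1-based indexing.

l=1, r=6, sum=7

[1,15] -9+32=23 >4 → r--
[1,14] -9+29=20 >4 → r--
[1,13] -9+28=19 >4 → r--
[1,12] -9+27=18 >4 → r--
[1,11] -9+25=16 >4 → r--
[1,10] -9+21=12 >4 → r--
[1,9] -9+20=11 >4 → r--
[1,8] -9+18=9 >4 → r--
[1,7] -9+17=8 >4 → r--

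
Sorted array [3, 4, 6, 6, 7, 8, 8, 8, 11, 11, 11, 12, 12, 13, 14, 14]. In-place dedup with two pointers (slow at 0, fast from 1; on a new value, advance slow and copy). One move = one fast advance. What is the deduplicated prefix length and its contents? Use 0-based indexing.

slow=0 fast=1: a[fast]=4≠a[slow]=3 write a[1]=4, slow++,fast++
slow=1 fast=2: a[fast]=6≠a[slow]=4 write a[2]=6, slow++,fast++
slow=2 fast=3: a[fast]=6=a[slow] dup, fast++
slow=2 fast=4: a[fast]=7≠a[slow]=6 write a[3]=7, slow++,fast++
slow=3 fast=5: a[fast]=8≠a[slow]=7 write a[4]=8, slow++,fast++
slow=4 fast=6: a[fast]=8=a[slow] dup, fast++
slow=4 fast=7: a[fast]=8=a[slow] dup, fast++
slow=4 fast=8: a[fast]=11≠a[slow]=8 write a[5]=11, slow++,fast++
slow=5 fast=9: a[fast]=11=a[slow] dup, fast++
slow=5 fast=10: a[fast]=11=a[slow] dup, fast++
slow=5 fast=11: a[fast]=12≠a[slow]=11 write a[6]=12, slow++,fast++
slow=6 fast=12: a[fast]=12=a[slow] dup, fast++
slow=6 fast=13: a[fast]=13≠a[slow]=12 write a[7]=13, slow++,fast++
slow=7 fast=14: a[fast]=14≠a[slow]=13 write a[8]=14, slow++,fast++
slow=8 fast=15: a[fast]=14=a[slow] dup, fast++

length 9; prefix = [3, 4, 6, 7, 8, 11, 12, 13, 14]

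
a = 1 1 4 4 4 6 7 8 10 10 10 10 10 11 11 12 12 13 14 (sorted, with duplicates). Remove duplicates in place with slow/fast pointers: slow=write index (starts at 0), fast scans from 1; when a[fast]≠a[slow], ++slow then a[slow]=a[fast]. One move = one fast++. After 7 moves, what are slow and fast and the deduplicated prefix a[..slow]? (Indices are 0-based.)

(s=0,f=1) a[fast]=1=a[slow] dup → fast++
(s=0,f=2) a[fast]=4≠a[slow]=1 write a[1]=4 → slow++,fast++
(s=1,f=3) a[fast]=4=a[slow] dup → fast++
(s=1,f=4) a[fast]=4=a[slow] dup → fast++
(s=1,f=5) a[fast]=6≠a[slow]=4 write a[2]=6 → slow++,fast++
(s=2,f=6) a[fast]=7≠a[slow]=6 write a[3]=7 → slow++,fast++
(s=3,f=7) a[fast]=8≠a[slow]=7 write a[4]=8 → slow++,fast++

slow=4, fast=8, prefix=[1, 4, 6, 7, 8]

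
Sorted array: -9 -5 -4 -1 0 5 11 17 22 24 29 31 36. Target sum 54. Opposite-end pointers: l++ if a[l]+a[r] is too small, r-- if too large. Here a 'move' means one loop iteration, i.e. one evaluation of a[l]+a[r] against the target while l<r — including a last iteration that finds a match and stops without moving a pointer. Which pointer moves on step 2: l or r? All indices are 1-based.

[1,13] -9+36=27 <54 → l++
[2,13] -5+36=31 <54 → l++

l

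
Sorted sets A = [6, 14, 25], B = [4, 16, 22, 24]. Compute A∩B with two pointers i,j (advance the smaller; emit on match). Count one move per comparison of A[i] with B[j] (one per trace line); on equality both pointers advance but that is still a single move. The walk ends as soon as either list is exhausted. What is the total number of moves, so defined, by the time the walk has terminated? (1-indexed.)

[i=1,j=1] 6>4 → j++
[i=1,j=2] 6<16 → i++
[i=2,j=2] 14<16 → i++
[i=3,j=2] 25>16 → j++
[i=3,j=3] 25>22 → j++
[i=3,j=4] 25>24 → j++

6 moves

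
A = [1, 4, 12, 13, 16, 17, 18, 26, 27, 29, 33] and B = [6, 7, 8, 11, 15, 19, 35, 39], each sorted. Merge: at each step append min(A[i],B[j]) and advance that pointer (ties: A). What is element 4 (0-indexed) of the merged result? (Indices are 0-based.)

merged[4] = 8

[i=0,j=0] A[i]=1<=B[j]=6 take 1 → i++
[i=1,j=0] A[i]=4<=B[j]=6 take 4 → i++
[i=2,j=0] A[i]=12>B[j]=6 take 6 → j++
[i=2,j=1] A[i]=12>B[j]=7 take 7 → j++
[i=2,j=2] A[i]=12>B[j]=8 take 8 → j++
[i=2,j=3] A[i]=12>B[j]=11 take 11 → j++
[i=2,j=4] A[i]=12<=B[j]=15 take 12 → i++
[i=3,j=4] A[i]=13<=B[j]=15 take 13 → i++
[i=4,j=4] A[i]=16>B[j]=15 take 15 → j++
[i=4,j=5] A[i]=16<=B[j]=19 take 16 → i++
[i=5,j=5] A[i]=17<=B[j]=19 take 17 → i++
[i=6,j=5] A[i]=18<=B[j]=19 take 18 → i++
[i=7,j=5] A[i]=26>B[j]=19 take 19 → j++
[i=7,j=6] A[i]=26<=B[j]=35 take 26 → i++
[i=8,j=6] A[i]=27<=B[j]=35 take 27 → i++
[i=9,j=6] A[i]=29<=B[j]=35 take 29 → i++
[i=10,j=6] A[i]=33<=B[j]=35 take 33 → i++
[i=11,j=6] A done, take B[j]=35 → j++
[i=11,j=7] A done, take B[j]=39 → j++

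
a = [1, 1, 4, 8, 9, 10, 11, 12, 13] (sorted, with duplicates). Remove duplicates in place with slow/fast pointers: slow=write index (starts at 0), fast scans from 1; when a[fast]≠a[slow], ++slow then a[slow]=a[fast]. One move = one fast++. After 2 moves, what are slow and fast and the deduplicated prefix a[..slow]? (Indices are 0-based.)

slow=0 fast=1: a[fast]=1=a[slow] dup, fast++
slow=0 fast=2: a[fast]=4≠a[slow]=1 write a[1]=4, slow++,fast++

slow=1, fast=3, prefix=[1, 4]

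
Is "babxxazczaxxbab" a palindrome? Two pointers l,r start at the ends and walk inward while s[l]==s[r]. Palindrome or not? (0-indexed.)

palindrome

l=0 r=14: 'b'=='b', l++,r--
l=1 r=13: 'a'=='a', l++,r--
l=2 r=12: 'b'=='b', l++,r--
l=3 r=11: 'x'=='x', l++,r--
l=4 r=10: 'x'=='x', l++,r--
l=5 r=9: 'a'=='a', l++,r--
l=6 r=8: 'z'=='z', l++,r--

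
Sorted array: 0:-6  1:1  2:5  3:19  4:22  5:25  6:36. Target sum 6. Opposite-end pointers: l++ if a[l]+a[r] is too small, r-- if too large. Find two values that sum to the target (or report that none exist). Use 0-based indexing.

(1, 5)

l=0 r=6: -6+36=30 >6, r--
l=0 r=5: -6+25=19 >6, r--
l=0 r=4: -6+22=16 >6, r--
l=0 r=3: -6+19=13 >6, r--
l=0 r=2: -6+5=-1 <6, l++
l=1 r=2: 1+5=6, found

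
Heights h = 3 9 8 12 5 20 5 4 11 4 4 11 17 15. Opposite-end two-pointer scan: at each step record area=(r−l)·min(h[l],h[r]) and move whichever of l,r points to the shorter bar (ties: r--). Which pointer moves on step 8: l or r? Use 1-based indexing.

r

l=1 r=14: min(3,15)*13=39 best=39 *, l++
l=2 r=14: min(9,15)*12=108 best=108 *, l++
l=3 r=14: min(8,15)*11=88 best=108, l++
l=4 r=14: min(12,15)*10=120 best=120 *, l++
l=5 r=14: min(5,15)*9=45 best=120, l++
l=6 r=14: min(20,15)*8=120 best=120, r--
l=6 r=13: min(20,17)*7=119 best=120, r--
l=6 r=12: min(20,11)*6=66 best=120, r--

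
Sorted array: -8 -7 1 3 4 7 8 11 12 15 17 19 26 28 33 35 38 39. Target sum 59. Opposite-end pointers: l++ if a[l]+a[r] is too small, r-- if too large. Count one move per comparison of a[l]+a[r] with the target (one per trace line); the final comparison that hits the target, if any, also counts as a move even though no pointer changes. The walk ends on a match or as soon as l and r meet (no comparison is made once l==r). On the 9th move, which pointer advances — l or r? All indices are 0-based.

l

l=0 r=17: -8+39=31 <59, l++
l=1 r=17: -7+39=32 <59, l++
l=2 r=17: 1+39=40 <59, l++
l=3 r=17: 3+39=42 <59, l++
l=4 r=17: 4+39=43 <59, l++
l=5 r=17: 7+39=46 <59, l++
l=6 r=17: 8+39=47 <59, l++
l=7 r=17: 11+39=50 <59, l++
l=8 r=17: 12+39=51 <59, l++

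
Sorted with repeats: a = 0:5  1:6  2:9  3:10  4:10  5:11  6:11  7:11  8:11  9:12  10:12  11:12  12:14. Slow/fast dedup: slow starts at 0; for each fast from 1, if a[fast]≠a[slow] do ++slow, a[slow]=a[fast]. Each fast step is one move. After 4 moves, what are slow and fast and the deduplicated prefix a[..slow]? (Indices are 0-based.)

(s=0,f=1) a[fast]=6≠a[slow]=5 write a[1]=6 → slow++,fast++
(s=1,f=2) a[fast]=9≠a[slow]=6 write a[2]=9 → slow++,fast++
(s=2,f=3) a[fast]=10≠a[slow]=9 write a[3]=10 → slow++,fast++
(s=3,f=4) a[fast]=10=a[slow] dup → fast++

slow=3, fast=5, prefix=[5, 6, 9, 10]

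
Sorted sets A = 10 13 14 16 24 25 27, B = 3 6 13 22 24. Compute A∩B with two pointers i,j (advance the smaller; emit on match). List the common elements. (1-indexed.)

intersection = [13, 24]

i=1 j=1: 10>3, j++
i=1 j=2: 10>6, j++
i=1 j=3: 10<13, i++
i=2 j=3: 13==13 emit, i++,j++
i=3 j=4: 14<22, i++
i=4 j=4: 16<22, i++
i=5 j=4: 24>22, j++
i=5 j=5: 24==24 emit, i++,j++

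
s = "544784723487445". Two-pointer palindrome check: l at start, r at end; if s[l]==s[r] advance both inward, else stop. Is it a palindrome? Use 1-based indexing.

l=1 r=15: '5'=='5', l++,r--
l=2 r=14: '4'=='4', l++,r--
l=3 r=13: '4'=='4', l++,r--
l=4 r=12: '7'=='7', l++,r--
l=5 r=11: '8'=='8', l++,r--
l=6 r=10: '4'=='4', l++,r--
l=7 r=9: '7'!='3', stop

not a palindrome (mismatch at 7,9)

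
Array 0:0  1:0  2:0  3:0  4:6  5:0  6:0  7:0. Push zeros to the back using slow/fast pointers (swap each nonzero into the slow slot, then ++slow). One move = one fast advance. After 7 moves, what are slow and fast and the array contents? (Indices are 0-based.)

slow=1, fast=7, a=[6, 0, 0, 0, 0, 0, 0, 0]

slow=0 fast=0: a[fast]=0, fast++
slow=0 fast=1: a[fast]=0, fast++
slow=0 fast=2: a[fast]=0, fast++
slow=0 fast=3: a[fast]=0, fast++
slow=0 fast=4: a[fast]=6≠0 swap→a[0]=6, slow++,fast++
slow=1 fast=5: a[fast]=0, fast++
slow=1 fast=6: a[fast]=0, fast++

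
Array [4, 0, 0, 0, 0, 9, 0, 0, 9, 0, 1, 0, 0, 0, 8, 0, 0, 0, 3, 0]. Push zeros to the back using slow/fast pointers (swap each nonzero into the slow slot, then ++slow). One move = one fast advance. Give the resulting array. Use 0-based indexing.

[4, 9, 9, 1, 8, 3, 0, 0, 0, 0, 0, 0, 0, 0, 0, 0, 0, 0, 0, 0]

slow=0 fast=0: a[fast]=4≠0 swap→a[0]=4, slow++,fast++
slow=1 fast=1: a[fast]=0, fast++
slow=1 fast=2: a[fast]=0, fast++
slow=1 fast=3: a[fast]=0, fast++
slow=1 fast=4: a[fast]=0, fast++
slow=1 fast=5: a[fast]=9≠0 swap→a[1]=9, slow++,fast++
slow=2 fast=6: a[fast]=0, fast++
slow=2 fast=7: a[fast]=0, fast++
slow=2 fast=8: a[fast]=9≠0 swap→a[2]=9, slow++,fast++
slow=3 fast=9: a[fast]=0, fast++
slow=3 fast=10: a[fast]=1≠0 swap→a[3]=1, slow++,fast++
slow=4 fast=11: a[fast]=0, fast++
slow=4 fast=12: a[fast]=0, fast++
slow=4 fast=13: a[fast]=0, fast++
slow=4 fast=14: a[fast]=8≠0 swap→a[4]=8, slow++,fast++
slow=5 fast=15: a[fast]=0, fast++
slow=5 fast=16: a[fast]=0, fast++
slow=5 fast=17: a[fast]=0, fast++
slow=5 fast=18: a[fast]=3≠0 swap→a[5]=3, slow++,fast++
slow=6 fast=19: a[fast]=0, fast++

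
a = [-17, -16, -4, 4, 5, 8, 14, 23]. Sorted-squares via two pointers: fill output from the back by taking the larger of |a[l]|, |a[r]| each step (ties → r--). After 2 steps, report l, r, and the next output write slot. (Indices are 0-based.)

[0,7] |-17|<=|23| out[7]=529 → r--
[0,6] |-17|>|14| out[6]=289 → l++

l=1, r=6, next write slot=5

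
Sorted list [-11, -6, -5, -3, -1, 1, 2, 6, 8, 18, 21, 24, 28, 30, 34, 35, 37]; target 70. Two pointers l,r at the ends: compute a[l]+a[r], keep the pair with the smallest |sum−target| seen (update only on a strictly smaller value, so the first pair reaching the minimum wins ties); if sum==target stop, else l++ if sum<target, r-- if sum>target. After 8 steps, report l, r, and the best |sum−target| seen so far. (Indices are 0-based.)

l=8, r=16, best |Δ|=27

[0,16] -11+37=26 d=44 * → l++
[1,16] -6+37=31 d=39 * → l++
[2,16] -5+37=32 d=38 * → l++
[3,16] -3+37=34 d=36 * → l++
[4,16] -1+37=36 d=34 * → l++
[5,16] 1+37=38 d=32 * → l++
[6,16] 2+37=39 d=31 * → l++
[7,16] 6+37=43 d=27 * → l++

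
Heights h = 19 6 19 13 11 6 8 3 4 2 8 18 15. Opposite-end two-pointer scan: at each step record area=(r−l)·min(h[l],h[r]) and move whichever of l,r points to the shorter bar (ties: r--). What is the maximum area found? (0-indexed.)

l=0 r=12: min(19,15)*12=180 best=180 *, r--
l=0 r=11: min(19,18)*11=198 best=198 *, r--
l=0 r=10: min(19,8)*10=80 best=198, r--
l=0 r=9: min(19,2)*9=18 best=198, r--
l=0 r=8: min(19,4)*8=32 best=198, r--
l=0 r=7: min(19,3)*7=21 best=198, r--
l=0 r=6: min(19,8)*6=48 best=198, r--
l=0 r=5: min(19,6)*5=30 best=198, r--
l=0 r=4: min(19,11)*4=44 best=198, r--
l=0 r=3: min(19,13)*3=39 best=198, r--
l=0 r=2: min(19,19)*2=38 best=198, r--
l=0 r=1: min(19,6)*1=6 best=198, r--

max area = 198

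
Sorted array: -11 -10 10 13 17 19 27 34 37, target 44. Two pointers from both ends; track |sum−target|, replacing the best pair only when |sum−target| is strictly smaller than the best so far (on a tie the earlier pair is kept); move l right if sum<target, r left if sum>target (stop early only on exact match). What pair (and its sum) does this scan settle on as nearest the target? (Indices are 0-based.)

l=0 r=8: -11+37=26 d=18 *, l++
l=1 r=8: -10+37=27 d=17 *, l++
l=2 r=8: 10+37=47 d=3 *, r--
l=2 r=7: 10+34=44 d=0 *, stop

pair (10, 34) with sum 44 (|Δ|=0)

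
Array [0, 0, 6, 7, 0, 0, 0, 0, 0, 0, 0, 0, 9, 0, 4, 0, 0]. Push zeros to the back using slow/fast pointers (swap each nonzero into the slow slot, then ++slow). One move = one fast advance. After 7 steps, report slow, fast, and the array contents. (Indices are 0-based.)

(s=0,f=0) a[fast]=0 → fast++
(s=0,f=1) a[fast]=0 → fast++
(s=0,f=2) a[fast]=6≠0 swap→a[0]=6 → slow++,fast++
(s=1,f=3) a[fast]=7≠0 swap→a[1]=7 → slow++,fast++
(s=2,f=4) a[fast]=0 → fast++
(s=2,f=5) a[fast]=0 → fast++
(s=2,f=6) a[fast]=0 → fast++

slow=2, fast=7, a=[6, 7, 0, 0, 0, 0, 0, 0, 0, 0, 0, 0, 9, 0, 4, 0, 0]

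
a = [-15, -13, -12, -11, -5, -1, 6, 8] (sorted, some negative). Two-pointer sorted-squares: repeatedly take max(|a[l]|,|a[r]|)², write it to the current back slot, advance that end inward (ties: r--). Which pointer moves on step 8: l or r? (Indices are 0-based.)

l=0 r=7: |-15|>|8| out[7]=225, l++
l=1 r=7: |-13|>|8| out[6]=169, l++
l=2 r=7: |-12|>|8| out[5]=144, l++
l=3 r=7: |-11|>|8| out[4]=121, l++
l=4 r=7: |-5|<=|8| out[3]=64, r--
l=4 r=6: |-5|<=|6| out[2]=36, r--
l=4 r=5: |-5|>|-1| out[1]=25, l++
l=5 r=5: |-1|<=|-1| out[0]=1, r--

r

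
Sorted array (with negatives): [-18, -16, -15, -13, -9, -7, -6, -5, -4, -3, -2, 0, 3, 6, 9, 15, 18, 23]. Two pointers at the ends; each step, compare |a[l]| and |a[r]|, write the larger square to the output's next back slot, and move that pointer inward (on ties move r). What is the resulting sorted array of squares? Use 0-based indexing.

[0,17] |-18|<=|23| out[17]=529 → r--
[0,16] |-18|<=|18| out[16]=324 → r--
[0,15] |-18|>|15| out[15]=324 → l++
[1,15] |-16|>|15| out[14]=256 → l++
[2,15] |-15|<=|15| out[13]=225 → r--
[2,14] |-15|>|9| out[12]=225 → l++
[3,14] |-13|>|9| out[11]=169 → l++
[4,14] |-9|<=|9| out[10]=81 → r--
[4,13] |-9|>|6| out[9]=81 → l++
[5,13] |-7|>|6| out[8]=49 → l++
[6,13] |-6|<=|6| out[7]=36 → r--
[6,12] |-6|>|3| out[6]=36 → l++
[7,12] |-5|>|3| out[5]=25 → l++
[8,12] |-4|>|3| out[4]=16 → l++
[9,12] |-3|<=|3| out[3]=9 → r--
[9,11] |-3|>|0| out[2]=9 → l++
[10,11] |-2|>|0| out[1]=4 → l++
[11,11] |0|<=|0| out[0]=0 → r--

[0, 4, 9, 9, 16, 25, 36, 36, 49, 81, 81, 169, 225, 225, 256, 324, 324, 529]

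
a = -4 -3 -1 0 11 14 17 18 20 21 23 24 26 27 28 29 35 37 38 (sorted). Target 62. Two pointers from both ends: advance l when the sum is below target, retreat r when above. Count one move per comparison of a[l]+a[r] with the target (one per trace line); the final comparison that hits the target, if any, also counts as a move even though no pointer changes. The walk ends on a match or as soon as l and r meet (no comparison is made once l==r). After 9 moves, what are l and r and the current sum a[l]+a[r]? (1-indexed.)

[1,19] -4+38=34 <62 → l++
[2,19] -3+38=35 <62 → l++
[3,19] -1+38=37 <62 → l++
[4,19] 0+38=38 <62 → l++
[5,19] 11+38=49 <62 → l++
[6,19] 14+38=52 <62 → l++
[7,19] 17+38=55 <62 → l++
[8,19] 18+38=56 <62 → l++
[9,19] 20+38=58 <62 → l++

l=10, r=19, sum=59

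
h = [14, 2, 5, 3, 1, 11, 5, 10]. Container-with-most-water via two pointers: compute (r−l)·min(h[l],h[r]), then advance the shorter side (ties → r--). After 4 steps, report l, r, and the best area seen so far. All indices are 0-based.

[0,7] min(14,10)*7=70 best=70 * → r--
[0,6] min(14,5)*6=30 best=70 → r--
[0,5] min(14,11)*5=55 best=70 → r--
[0,4] min(14,1)*4=4 best=70 → r--

l=0, r=3, best area=70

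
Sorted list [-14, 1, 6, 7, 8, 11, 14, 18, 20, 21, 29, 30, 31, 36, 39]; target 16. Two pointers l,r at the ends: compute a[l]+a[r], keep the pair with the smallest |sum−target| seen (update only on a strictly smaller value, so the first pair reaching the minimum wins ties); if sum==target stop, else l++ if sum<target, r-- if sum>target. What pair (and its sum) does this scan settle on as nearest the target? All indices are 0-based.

pair (-14, 30) with sum 16 (|Δ|=0)

[0,14] -14+39=25 d=9 * → r--
[0,13] -14+36=22 d=6 * → r--
[0,12] -14+31=17 d=1 * → r--
[0,11] -14+30=16 d=0 * → stop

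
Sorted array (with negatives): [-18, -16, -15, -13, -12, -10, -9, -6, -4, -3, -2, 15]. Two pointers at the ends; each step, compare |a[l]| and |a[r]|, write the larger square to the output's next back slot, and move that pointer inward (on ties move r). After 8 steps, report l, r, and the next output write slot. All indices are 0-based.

l=7, r=10, next write slot=3

l=0 r=11: |-18|>|15| out[11]=324, l++
l=1 r=11: |-16|>|15| out[10]=256, l++
l=2 r=11: |-15|<=|15| out[9]=225, r--
l=2 r=10: |-15|>|-2| out[8]=225, l++
l=3 r=10: |-13|>|-2| out[7]=169, l++
l=4 r=10: |-12|>|-2| out[6]=144, l++
l=5 r=10: |-10|>|-2| out[5]=100, l++
l=6 r=10: |-9|>|-2| out[4]=81, l++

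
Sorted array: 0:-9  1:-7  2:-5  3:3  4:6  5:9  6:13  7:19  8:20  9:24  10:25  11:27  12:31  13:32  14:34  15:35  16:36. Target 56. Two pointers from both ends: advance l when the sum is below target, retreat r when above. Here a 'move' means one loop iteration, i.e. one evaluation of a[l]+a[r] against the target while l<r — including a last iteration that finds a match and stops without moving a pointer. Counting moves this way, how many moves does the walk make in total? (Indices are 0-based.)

9 moves

[0,16] -9+36=27 <56 → l++
[1,16] -7+36=29 <56 → l++
[2,16] -5+36=31 <56 → l++
[3,16] 3+36=39 <56 → l++
[4,16] 6+36=42 <56 → l++
[5,16] 9+36=45 <56 → l++
[6,16] 13+36=49 <56 → l++
[7,16] 19+36=55 <56 → l++
[8,16] 20+36=56 → found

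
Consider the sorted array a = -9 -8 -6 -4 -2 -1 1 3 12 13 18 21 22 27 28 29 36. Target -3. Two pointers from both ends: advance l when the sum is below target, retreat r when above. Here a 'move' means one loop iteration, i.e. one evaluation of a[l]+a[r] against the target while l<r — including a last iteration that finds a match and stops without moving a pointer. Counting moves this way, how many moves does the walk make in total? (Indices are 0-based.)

12 moves

l=0 r=16: -9+36=27 >-3, r--
l=0 r=15: -9+29=20 >-3, r--
l=0 r=14: -9+28=19 >-3, r--
l=0 r=13: -9+27=18 >-3, r--
l=0 r=12: -9+22=13 >-3, r--
l=0 r=11: -9+21=12 >-3, r--
l=0 r=10: -9+18=9 >-3, r--
l=0 r=9: -9+13=4 >-3, r--
l=0 r=8: -9+12=3 >-3, r--
l=0 r=7: -9+3=-6 <-3, l++
l=1 r=7: -8+3=-5 <-3, l++
l=2 r=7: -6+3=-3, found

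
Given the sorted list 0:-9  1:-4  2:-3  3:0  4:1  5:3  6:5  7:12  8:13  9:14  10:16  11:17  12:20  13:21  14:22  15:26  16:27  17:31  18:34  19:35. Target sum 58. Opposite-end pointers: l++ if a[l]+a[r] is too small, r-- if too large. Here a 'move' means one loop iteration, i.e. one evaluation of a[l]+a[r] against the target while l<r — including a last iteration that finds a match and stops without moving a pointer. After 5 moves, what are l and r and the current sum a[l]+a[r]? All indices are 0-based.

[0,19] -9+35=26 <58 → l++
[1,19] -4+35=31 <58 → l++
[2,19] -3+35=32 <58 → l++
[3,19] 0+35=35 <58 → l++
[4,19] 1+35=36 <58 → l++

l=5, r=19, sum=38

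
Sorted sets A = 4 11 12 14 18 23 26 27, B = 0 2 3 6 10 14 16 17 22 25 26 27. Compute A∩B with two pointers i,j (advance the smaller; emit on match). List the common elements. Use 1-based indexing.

intersection = [14, 26, 27]

i=1 j=1: 4>0, j++
i=1 j=2: 4>2, j++
i=1 j=3: 4>3, j++
i=1 j=4: 4<6, i++
i=2 j=4: 11>6, j++
i=2 j=5: 11>10, j++
i=2 j=6: 11<14, i++
i=3 j=6: 12<14, i++
i=4 j=6: 14==14 emit, i++,j++
i=5 j=7: 18>16, j++
i=5 j=8: 18>17, j++
i=5 j=9: 18<22, i++
i=6 j=9: 23>22, j++
i=6 j=10: 23<25, i++
i=7 j=10: 26>25, j++
i=7 j=11: 26==26 emit, i++,j++
i=8 j=12: 27==27 emit, i++,j++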